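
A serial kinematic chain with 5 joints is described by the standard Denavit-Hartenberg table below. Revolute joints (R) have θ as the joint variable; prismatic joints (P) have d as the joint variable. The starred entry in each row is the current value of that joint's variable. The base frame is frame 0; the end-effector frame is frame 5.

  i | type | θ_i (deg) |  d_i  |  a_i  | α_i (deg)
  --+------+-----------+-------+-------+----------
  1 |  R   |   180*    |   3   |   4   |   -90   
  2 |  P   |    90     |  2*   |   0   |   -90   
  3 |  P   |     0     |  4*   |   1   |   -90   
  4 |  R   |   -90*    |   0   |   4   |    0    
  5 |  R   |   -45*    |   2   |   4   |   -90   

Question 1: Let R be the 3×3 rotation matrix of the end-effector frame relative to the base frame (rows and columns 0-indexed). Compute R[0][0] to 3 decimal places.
End-effector x-axis (col 0 of R) = (0.7071,-0.0000,0.7071)
R[0][0] = 0.7071

0.707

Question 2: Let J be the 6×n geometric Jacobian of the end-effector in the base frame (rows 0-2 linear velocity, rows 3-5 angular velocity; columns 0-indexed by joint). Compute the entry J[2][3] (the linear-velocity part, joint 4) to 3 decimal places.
axis z_3 = (0.0000,1.0000,-0.0000); lever o_n−o_3 = (6.8284,2.0000,2.8284)
cross product → J_v[:, 3] = (2.8284,-0.0000,-6.8284)
J_ω[:, 3] = z_3
entry J[2][3] = -6.8284

-6.828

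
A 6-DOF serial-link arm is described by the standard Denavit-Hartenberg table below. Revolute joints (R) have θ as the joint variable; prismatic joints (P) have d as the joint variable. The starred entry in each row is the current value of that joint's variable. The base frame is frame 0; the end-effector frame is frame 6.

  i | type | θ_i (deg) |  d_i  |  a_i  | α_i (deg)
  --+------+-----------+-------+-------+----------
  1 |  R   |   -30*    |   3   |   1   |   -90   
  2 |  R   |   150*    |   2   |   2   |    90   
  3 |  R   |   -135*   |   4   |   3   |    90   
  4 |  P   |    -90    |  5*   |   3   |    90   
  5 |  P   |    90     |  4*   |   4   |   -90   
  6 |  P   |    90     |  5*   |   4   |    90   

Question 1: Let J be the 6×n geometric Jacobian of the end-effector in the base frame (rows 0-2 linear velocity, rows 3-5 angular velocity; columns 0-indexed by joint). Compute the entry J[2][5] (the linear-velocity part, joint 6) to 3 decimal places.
-0.866

prismatic axis z_5 = (0.4330,-0.2500,-0.8660)
J_v[:, 5] = z_5; J_ω[:, 5] = (0,0,0)
entry J[2][5] = -0.8660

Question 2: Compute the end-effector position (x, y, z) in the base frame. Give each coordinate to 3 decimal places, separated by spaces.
after link 1: o_1 = (0.8660, -0.5000, 3.0000)
after link 2: o_2 = (0.3660, 2.0981, 2.0000)
after link 3: o_3 = (2.6284, -1.6576, -0.4034)
after link 4: o_4 = (5.7488, 0.6233, 3.9624)
after link 5: o_5 = (8.5772, 5.5223, 3.9624)
after link 6: o_6 = (11.4494, 0.5981, 1.0465)

11.449 0.598 1.046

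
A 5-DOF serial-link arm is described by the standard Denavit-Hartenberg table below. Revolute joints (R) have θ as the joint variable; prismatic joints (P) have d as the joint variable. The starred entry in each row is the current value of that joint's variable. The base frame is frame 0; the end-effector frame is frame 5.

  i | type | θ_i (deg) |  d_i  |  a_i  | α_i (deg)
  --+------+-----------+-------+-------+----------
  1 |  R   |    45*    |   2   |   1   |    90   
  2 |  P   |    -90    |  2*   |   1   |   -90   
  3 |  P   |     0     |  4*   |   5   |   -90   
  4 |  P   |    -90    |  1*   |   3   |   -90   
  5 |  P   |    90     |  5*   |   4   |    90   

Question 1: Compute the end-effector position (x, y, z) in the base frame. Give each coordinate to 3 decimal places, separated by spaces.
9.192 2.121 -9.000

after link 1: o_1 = (0.7071, 0.7071, 2.0000)
after link 2: o_2 = (2.1213, -0.7071, 1.0000)
after link 3: o_3 = (4.9497, 2.1213, -4.0000)
after link 4: o_4 = (6.3640, 4.9497, -4.0000)
after link 5: o_5 = (9.1924, 2.1213, -9.0000)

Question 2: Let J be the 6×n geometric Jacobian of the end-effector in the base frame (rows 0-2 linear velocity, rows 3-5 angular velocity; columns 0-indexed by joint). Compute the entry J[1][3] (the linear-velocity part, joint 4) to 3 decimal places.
0.707

prismatic axis z_3 = (-0.7071,0.7071,-0.0000)
J_v[:, 3] = z_3; J_ω[:, 3] = (0,0,0)
entry J[1][3] = 0.7071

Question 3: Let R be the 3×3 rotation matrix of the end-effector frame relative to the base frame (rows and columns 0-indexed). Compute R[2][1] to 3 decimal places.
End-effector y-axis (col 1 of R) = (-0.0000,-0.0000,-1.0000)
R[2][1] = -1.0000

-1.000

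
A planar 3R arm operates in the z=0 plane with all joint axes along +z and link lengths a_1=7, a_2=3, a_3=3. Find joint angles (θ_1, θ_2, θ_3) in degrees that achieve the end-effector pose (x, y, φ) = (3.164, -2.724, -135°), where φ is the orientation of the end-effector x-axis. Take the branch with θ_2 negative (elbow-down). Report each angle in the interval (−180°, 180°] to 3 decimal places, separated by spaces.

16.993 -135.007 -16.986

wrist centre = target − a_3·(cos φ, sin φ) = (5.2853, -0.6027)
cos θ_2 = (28.2978−7²−3²)/(2·7·3) = -0.7072; θ_2 = -135.0071° (elbow-down)
β = atan2(-0.6027,5.2853) = -6.5053°; ψ = atan2(-2.1211,4.8784) = -23.4986°
θ_1 = β − ψ = 16.9934°
θ_3 = φ − θ_1 − θ_2 = -16.9862° (wrapped to (-180°,180°])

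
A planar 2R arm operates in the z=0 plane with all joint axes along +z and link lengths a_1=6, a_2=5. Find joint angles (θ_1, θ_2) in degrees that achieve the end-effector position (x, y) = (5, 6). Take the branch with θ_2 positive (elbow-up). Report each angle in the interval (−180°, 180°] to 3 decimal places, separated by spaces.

10.389 90.000

cos θ_2 = (61.0000−6²−5²)/(2·6·5) = 0.0000; θ_2 = 90.0000° (elbow-up)
β = atan2(6.0000,5.0000) = 50.1944°; ψ = atan2(5.0000,6.0000) = 39.8056°
θ_1 = β − ψ = 10.3889°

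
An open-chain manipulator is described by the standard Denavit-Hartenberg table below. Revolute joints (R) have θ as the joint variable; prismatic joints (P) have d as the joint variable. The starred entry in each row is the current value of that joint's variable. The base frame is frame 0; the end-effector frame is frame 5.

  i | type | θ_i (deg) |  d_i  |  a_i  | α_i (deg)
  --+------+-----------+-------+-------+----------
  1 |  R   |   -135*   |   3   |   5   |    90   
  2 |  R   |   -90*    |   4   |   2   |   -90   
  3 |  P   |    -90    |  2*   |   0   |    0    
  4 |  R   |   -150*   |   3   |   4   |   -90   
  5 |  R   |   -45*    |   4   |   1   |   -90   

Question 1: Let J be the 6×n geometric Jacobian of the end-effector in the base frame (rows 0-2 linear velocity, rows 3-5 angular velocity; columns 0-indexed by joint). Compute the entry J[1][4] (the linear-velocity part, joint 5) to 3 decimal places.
axis z_4 = (-0.3536,0.3536,0.8660); lever o_n−o_4 = (-1.4812,0.4812,3.8177)
cross product → J_v[:, 4] = (0.9330,0.0670,0.3536)
J_ω[:, 4] = z_4
entry J[1][4] = 0.0670

0.067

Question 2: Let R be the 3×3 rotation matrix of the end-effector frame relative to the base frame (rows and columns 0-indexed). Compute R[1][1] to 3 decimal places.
-0.354

End-effector y-axis (col 1 of R) = (0.3536,-0.3536,-0.8660)
R[1][1] = -0.3536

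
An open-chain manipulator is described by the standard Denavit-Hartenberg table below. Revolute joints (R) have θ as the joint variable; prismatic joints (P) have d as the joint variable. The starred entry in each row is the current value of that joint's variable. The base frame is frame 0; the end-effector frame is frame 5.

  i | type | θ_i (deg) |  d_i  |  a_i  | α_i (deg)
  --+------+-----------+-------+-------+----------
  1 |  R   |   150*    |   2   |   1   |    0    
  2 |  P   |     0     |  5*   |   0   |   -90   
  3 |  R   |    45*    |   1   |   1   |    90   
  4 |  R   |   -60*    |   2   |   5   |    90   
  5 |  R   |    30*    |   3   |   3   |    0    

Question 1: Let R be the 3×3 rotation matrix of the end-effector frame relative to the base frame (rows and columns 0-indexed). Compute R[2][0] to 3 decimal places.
0.047

End-effector x-axis (col 0 of R) = (-0.1964,0.9794,0.0474)
R[2][0] = 0.0474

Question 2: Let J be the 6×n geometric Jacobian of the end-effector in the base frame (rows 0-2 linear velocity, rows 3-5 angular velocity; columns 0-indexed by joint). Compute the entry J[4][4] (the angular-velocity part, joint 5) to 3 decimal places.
0.127

axis z_4 = (0.7803,0.1268,0.6124); lever o_n−o_4 = (1.7519,3.3186,1.9792)
cross product → J_v[:, 4] = (-1.7812,-0.4716,2.3674)
J_ω[:, 4] = z_4
entry J[4][4] = 0.1268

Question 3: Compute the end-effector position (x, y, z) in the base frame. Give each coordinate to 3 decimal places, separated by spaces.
after link 1: o_1 = (-0.8660, 0.5000, 2.0000)
after link 2: o_2 = (-0.8660, 0.5000, 7.0000)
after link 3: o_3 = (-1.9784, -0.0125, 6.2929)
after link 4: o_4 = (-2.5690, 5.3285, 5.9393)
after link 5: o_5 = (-0.8171, 8.6472, 7.9186)

-0.817 8.647 7.919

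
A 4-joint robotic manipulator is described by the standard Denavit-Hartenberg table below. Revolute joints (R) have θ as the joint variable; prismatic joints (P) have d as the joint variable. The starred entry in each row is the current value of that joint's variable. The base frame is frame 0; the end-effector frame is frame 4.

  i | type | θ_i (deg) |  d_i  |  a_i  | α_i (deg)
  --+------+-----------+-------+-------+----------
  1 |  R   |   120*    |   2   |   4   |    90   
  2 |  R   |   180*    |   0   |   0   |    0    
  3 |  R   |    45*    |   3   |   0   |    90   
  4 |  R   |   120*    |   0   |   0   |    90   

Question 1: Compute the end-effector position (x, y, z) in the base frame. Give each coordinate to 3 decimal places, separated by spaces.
0.598 4.964 2.000

after link 1: o_1 = (-2.0000, 3.4641, 2.0000)
after link 2: o_2 = (-2.0000, 3.4641, 2.0000)
after link 3: o_3 = (0.5981, 4.9641, 2.0000)
after link 4: o_4 = (0.5981, 4.9641, 2.0000)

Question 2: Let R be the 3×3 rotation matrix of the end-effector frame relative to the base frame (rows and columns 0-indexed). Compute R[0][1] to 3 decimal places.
End-effector y-axis (col 1 of R) = (0.3536,-0.6124,0.7071)
R[0][1] = 0.3536

0.354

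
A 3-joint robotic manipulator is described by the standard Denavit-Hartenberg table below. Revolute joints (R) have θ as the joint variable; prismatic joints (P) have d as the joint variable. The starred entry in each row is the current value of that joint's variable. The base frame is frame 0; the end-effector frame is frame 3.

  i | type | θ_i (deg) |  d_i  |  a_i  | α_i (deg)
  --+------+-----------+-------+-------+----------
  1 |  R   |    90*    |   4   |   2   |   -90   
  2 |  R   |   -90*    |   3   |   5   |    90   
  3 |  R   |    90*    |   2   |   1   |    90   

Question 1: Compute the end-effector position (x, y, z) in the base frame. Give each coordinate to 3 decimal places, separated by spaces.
-4.000 0.000 9.000

after link 1: o_1 = (0.0000, 2.0000, 4.0000)
after link 2: o_2 = (-3.0000, 2.0000, 9.0000)
after link 3: o_3 = (-4.0000, 0.0000, 9.0000)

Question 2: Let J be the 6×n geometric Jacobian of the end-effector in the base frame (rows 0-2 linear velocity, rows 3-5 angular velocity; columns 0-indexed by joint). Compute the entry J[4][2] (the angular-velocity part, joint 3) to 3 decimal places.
axis z_2 = (-0.0000,-1.0000,0.0000); lever o_n−o_2 = (-1.0000,-2.0000,0.0000)
cross product → J_v[:, 2] = (0.0000,-0.0000,-1.0000)
J_ω[:, 2] = z_2
entry J[4][2] = -1.0000

-1.000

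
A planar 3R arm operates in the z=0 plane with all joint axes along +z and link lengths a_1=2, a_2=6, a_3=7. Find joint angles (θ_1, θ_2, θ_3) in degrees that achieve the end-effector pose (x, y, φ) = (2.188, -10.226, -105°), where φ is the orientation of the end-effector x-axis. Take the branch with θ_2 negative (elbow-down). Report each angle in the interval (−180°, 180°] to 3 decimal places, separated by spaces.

wrist centre = target − a_3·(cos φ, sin φ) = (3.9997, -3.4645)
cos θ_2 = (28.0008−2²−6²)/(2·2·6) = -0.5000; θ_2 = -119.9979° (elbow-down)
β = atan2(-3.4645,3.9997) = -40.8987°; ψ = atan2(-5.1963,-0.9998) = -100.8912°
θ_1 = β − ψ = 59.9924°
θ_3 = φ − θ_1 − θ_2 = -44.9945° (wrapped to (-180°,180°])

59.992 -119.998 -44.995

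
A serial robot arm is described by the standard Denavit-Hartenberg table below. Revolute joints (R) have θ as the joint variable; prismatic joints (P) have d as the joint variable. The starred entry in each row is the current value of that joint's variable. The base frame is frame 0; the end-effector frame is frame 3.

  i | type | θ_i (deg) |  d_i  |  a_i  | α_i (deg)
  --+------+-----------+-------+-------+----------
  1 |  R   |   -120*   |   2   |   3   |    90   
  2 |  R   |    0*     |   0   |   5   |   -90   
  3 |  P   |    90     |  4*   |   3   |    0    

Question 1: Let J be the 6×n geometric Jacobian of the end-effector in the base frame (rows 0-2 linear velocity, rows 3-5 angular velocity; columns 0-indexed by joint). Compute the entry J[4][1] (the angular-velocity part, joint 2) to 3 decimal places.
0.500

axis z_1 = (-0.8660,0.5000,0.0000); lever o_n−o_1 = (0.0981,-5.8301,4.0000)
cross product → J_v[:, 1] = (2.0000,3.4641,5.0000)
J_ω[:, 1] = z_1
entry J[4][1] = 0.5000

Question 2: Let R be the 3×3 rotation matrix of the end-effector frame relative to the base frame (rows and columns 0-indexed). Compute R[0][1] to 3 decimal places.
0.500

End-effector y-axis (col 1 of R) = (0.5000,0.8660,0.0000)
R[0][1] = 0.5000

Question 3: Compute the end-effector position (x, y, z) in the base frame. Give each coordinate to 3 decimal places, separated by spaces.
after link 1: o_1 = (-1.5000, -2.5981, 2.0000)
after link 2: o_2 = (-4.0000, -6.9282, 2.0000)
after link 3: o_3 = (-1.4019, -8.4282, 6.0000)

-1.402 -8.428 6.000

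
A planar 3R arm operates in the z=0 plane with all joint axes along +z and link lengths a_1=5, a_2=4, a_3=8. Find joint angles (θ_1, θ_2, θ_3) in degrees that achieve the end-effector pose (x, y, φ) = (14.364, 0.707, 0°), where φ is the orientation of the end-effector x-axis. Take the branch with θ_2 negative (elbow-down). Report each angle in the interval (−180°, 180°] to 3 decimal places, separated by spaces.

44.999 -90.000 45.001

wrist centre = target − a_3·(cos φ, sin φ) = (6.3640, 0.7070)
cos θ_2 = (41.0003−5²−4²)/(2·5·4) = 0.0000; θ_2 = -89.9995° (elbow-down)
β = atan2(0.7070,6.3640) = 6.3392°; ψ = atan2(-4.0000,5.0000) = -38.6596°
θ_1 = β − ψ = 44.9988°
θ_3 = φ − θ_1 − θ_2 = 45.0007° (wrapped to (-180°,180°])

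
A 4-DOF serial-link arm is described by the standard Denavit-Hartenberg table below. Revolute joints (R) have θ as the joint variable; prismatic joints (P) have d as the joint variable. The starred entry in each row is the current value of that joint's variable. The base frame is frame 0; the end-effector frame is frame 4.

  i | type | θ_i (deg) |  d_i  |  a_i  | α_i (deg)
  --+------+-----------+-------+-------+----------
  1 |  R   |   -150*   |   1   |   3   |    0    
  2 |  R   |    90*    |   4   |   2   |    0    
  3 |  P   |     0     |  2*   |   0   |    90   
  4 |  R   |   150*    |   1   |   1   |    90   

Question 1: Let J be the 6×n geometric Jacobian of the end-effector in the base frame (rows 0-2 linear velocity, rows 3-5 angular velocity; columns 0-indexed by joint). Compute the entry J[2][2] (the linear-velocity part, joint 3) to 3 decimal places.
prismatic axis z_2 = (0.0000,0.0000,1.0000)
J_v[:, 2] = z_2; J_ω[:, 2] = (0,0,0)
entry J[2][2] = 1.0000

1.000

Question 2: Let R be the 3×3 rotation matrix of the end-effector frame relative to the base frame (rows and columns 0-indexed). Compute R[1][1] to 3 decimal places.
-0.500

End-effector y-axis (col 1 of R) = (-0.8660,-0.5000,0.0000)
R[1][1] = -0.5000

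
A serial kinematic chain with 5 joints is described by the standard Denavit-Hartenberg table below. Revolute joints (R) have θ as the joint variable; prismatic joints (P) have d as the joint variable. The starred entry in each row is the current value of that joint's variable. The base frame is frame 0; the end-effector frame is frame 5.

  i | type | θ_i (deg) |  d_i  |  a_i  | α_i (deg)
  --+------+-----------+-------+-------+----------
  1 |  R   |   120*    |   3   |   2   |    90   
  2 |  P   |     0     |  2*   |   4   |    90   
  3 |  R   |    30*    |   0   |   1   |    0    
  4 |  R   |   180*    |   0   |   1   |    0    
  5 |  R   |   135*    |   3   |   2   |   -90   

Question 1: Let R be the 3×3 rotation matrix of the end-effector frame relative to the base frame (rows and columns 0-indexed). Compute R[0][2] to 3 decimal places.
0.707

End-effector z-axis (col 2 of R) = (0.7071,0.7071,0.0000)
R[0][2] = 0.7071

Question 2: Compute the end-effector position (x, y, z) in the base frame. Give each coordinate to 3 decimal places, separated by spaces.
-2.682 7.610 -0.000

after link 1: o_1 = (-1.0000, 1.7321, 3.0000)
after link 2: o_2 = (-1.2679, 6.1962, 3.0000)
after link 3: o_3 = (-1.2679, 7.1962, 3.0000)
after link 4: o_4 = (-1.2679, 6.1962, 3.0000)
after link 5: o_5 = (-2.6822, 7.6104, -0.0000)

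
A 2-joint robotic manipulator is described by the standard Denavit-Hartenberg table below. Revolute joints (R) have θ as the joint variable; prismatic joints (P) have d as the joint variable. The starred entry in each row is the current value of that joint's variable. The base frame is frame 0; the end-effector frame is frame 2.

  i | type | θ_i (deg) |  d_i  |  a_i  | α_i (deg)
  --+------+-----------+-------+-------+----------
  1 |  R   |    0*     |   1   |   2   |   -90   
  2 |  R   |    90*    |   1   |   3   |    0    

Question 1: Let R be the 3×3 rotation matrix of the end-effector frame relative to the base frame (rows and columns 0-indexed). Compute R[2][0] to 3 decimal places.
End-effector x-axis (col 0 of R) = (0.0000,0.0000,-1.0000)
R[2][0] = -1.0000

-1.000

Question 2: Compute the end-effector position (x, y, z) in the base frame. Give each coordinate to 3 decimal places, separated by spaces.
after link 1: o_1 = (2.0000, 0.0000, 1.0000)
after link 2: o_2 = (2.0000, 1.0000, -2.0000)

2.000 1.000 -2.000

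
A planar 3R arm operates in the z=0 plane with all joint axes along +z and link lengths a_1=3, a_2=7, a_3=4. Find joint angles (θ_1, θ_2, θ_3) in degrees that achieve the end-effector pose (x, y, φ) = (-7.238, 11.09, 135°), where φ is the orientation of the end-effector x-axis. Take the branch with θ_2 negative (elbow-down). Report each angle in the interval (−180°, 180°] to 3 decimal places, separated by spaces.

wrist centre = target − a_3·(cos φ, sin φ) = (-4.4096, 8.2616)
cos θ_2 = (87.6979−3²−7²)/(2·3·7) = 0.7071; θ_2 = -45.0011° (elbow-down)
β = atan2(8.2616,-4.4096) = 118.0908°; ψ = atan2(-4.9498,7.9497) = -31.9084°
θ_1 = β − ψ = 149.9993°
θ_3 = φ − θ_1 − θ_2 = 30.0018° (wrapped to (-180°,180°])

149.999 -45.001 30.002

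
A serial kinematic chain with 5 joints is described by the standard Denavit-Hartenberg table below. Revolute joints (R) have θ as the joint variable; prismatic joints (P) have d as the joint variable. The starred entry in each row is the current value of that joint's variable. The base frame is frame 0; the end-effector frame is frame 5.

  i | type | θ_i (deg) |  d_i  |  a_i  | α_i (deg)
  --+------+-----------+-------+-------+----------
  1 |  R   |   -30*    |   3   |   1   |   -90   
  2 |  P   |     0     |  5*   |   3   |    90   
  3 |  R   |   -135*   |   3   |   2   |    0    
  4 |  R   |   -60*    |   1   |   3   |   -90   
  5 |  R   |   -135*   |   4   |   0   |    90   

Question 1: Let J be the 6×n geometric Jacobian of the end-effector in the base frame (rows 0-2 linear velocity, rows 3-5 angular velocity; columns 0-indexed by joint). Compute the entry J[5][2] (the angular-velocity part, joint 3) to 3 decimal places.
1.000

axis z_2 = (0.0000,0.0000,1.0000); lever o_n−o_2 = (-6.8816,-1.2247,4.0000)
cross product → J_v[:, 2] = (1.2247,-6.8816,0.0000)
J_ω[:, 2] = z_2
entry J[5][2] = 1.0000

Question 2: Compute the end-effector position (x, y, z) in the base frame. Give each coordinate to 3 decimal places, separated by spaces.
after link 1: o_1 = (0.8660, -0.5000, 3.0000)
after link 2: o_2 = (5.9641, 2.3301, 3.0000)
after link 3: o_3 = (4.0322, 1.8125, 6.0000)
after link 4: o_4 = (1.9109, 3.9338, 7.0000)
after link 5: o_5 = (-0.9175, 1.1054, 7.0000)

-0.917 1.105 7.000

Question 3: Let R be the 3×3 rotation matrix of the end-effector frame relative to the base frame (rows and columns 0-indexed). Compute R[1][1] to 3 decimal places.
-0.707

End-effector y-axis (col 1 of R) = (-0.7071,-0.7071,0.0000)
R[1][1] = -0.7071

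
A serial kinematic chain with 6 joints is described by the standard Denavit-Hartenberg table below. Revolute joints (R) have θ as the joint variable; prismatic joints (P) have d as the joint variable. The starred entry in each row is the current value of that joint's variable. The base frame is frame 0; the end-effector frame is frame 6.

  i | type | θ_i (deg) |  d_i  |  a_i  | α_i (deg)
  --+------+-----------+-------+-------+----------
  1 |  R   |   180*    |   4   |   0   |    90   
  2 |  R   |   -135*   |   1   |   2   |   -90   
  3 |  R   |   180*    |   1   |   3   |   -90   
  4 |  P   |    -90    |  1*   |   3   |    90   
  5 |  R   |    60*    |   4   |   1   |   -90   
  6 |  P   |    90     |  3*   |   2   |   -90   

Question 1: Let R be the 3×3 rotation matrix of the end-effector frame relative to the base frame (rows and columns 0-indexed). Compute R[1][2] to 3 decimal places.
End-effector z-axis (col 2 of R) = (0.3536,-0.8660,0.3536)
R[1][2] = -0.8660

-0.866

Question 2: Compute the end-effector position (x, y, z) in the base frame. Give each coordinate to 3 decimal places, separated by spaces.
-0.638 4.366 1.948

after link 1: o_1 = (0.0000, 0.0000, 4.0000)
after link 2: o_2 = (1.4142, 1.0000, 2.5858)
after link 3: o_3 = (-1.4142, 1.0000, 4.0000)
after link 4: o_4 = (-3.5355, 2.0000, 1.8787)
after link 5: o_5 = (-1.0607, 2.8660, -1.3033)
after link 6: o_6 = (-0.6378, 4.3660, 1.9480)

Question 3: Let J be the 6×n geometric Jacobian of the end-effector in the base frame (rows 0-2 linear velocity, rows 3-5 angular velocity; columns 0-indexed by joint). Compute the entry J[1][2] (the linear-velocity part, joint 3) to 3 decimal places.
1.000

axis z_2 = (-0.7071,0.0000,-0.7071); lever o_n−o_2 = (-2.0520,3.3660,-0.6378)
cross product → J_v[:, 2] = (2.3801,1.0000,-2.3801)
J_ω[:, 2] = z_2
entry J[1][2] = 1.0000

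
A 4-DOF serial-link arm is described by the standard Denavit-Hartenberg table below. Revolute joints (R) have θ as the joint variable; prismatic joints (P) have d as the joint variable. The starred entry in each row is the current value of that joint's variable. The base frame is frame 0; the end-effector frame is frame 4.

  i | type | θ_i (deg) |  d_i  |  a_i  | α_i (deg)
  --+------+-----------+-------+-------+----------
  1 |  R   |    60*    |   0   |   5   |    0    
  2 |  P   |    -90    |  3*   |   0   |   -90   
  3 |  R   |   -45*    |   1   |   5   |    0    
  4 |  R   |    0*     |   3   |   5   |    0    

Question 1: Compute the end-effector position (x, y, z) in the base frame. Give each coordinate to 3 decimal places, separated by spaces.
10.624 4.259 10.071

after link 1: o_1 = (2.5000, 4.3301, 0.0000)
after link 2: o_2 = (2.5000, 4.3301, 3.0000)
after link 3: o_3 = (6.0619, 3.4284, 6.5355)
after link 4: o_4 = (10.6237, 4.2587, 10.0711)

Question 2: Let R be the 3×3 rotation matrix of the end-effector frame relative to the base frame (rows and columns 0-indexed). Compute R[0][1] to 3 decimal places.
End-effector y-axis (col 1 of R) = (0.6124,-0.3536,-0.7071)
R[0][1] = 0.6124

0.612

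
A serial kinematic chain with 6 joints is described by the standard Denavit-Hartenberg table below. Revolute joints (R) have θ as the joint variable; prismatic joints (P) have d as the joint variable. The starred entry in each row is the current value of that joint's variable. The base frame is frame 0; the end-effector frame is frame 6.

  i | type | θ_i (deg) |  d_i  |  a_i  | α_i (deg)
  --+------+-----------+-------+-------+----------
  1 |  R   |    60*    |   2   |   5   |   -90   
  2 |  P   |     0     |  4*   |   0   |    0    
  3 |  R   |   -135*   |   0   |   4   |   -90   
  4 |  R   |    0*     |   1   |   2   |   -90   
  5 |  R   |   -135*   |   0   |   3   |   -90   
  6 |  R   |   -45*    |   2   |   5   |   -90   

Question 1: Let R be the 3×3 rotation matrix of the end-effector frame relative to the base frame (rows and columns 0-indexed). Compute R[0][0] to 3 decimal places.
End-effector x-axis (col 0 of R) = (0.9659,0.2588,-0.0000)
R[0][0] = 0.9659

0.966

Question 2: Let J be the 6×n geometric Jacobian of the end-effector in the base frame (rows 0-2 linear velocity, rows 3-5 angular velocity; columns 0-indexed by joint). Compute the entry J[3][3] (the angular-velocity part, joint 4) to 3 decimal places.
axis z_3 = (0.3536,0.6124,0.7071); lever o_n−o_3 = (5.9761,3.2798,4.1213)
cross product → J_v[:, 3] = (0.2046,2.7686,-2.5000)
J_ω[:, 3] = z_3
entry J[3][3] = 0.3536

0.354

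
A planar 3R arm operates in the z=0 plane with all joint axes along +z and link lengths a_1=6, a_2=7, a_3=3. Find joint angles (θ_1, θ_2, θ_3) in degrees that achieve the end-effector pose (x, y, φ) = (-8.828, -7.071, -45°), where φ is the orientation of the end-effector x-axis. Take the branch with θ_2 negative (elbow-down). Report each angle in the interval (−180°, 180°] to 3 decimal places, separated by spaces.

-131.344 -45.010 131.354

wrist centre = target − a_3·(cos φ, sin φ) = (-10.9493, -4.9497)
cos θ_2 = (144.3869−6²−7²)/(2·6·7) = 0.7070; θ_2 = -45.0097° (elbow-down)
β = atan2(-4.9497,-10.9493) = -155.6745°; ψ = atan2(-4.9506,10.9489) = -24.3302°
θ_1 = β − ψ = -131.3442°
θ_3 = φ − θ_1 − θ_2 = 131.3539° (wrapped to (-180°,180°])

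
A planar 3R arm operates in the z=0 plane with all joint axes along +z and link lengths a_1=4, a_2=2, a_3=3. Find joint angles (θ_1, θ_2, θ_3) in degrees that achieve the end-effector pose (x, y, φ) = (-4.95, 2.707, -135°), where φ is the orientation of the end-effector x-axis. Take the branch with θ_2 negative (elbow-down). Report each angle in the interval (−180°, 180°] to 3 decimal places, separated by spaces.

135.002 -44.998 134.996

wrist centre = target − a_3·(cos φ, sin φ) = (-2.8287, 4.8283)
cos θ_2 = (31.3141−4²−2²)/(2·4·2) = 0.7071; θ_2 = -44.9980° (elbow-down)
β = atan2(4.8283,-2.8287) = 120.3640°; ψ = atan2(-1.4142,5.4143) = -14.6382°
θ_1 = β − ψ = 135.0022°
θ_3 = φ − θ_1 − θ_2 = 134.9958° (wrapped to (-180°,180°])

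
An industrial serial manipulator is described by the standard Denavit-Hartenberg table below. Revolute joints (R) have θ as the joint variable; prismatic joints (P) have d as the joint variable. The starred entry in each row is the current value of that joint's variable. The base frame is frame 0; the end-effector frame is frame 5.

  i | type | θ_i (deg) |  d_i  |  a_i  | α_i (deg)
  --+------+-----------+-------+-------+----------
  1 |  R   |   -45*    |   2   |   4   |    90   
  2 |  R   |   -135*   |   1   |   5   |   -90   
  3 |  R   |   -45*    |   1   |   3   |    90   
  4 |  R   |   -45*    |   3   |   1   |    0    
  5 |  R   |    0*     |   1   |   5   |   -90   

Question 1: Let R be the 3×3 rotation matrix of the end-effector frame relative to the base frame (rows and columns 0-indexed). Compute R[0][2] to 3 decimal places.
End-effector z-axis (col 2 of R) = (-0.2500,-0.4571,-0.8536)
R[0][2] = -0.2500

-0.250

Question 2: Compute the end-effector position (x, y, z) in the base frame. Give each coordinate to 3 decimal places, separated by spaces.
-8.768 -3.889 -0.864

after link 1: o_1 = (2.8284, -2.8284, 2.0000)
after link 2: o_2 = (-0.3787, -1.0355, -1.5355)
after link 3: o_3 = (-2.4393, -1.9749, -3.7426)
after link 4: o_4 = (-3.8358, -4.2855, -2.0962)
after link 5: o_5 = (-8.7678, -3.8891, -0.8640)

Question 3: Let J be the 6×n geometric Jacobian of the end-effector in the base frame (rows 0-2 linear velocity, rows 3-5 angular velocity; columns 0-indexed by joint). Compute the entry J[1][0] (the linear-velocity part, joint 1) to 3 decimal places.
-8.768

axis z_0 = ẑ; lever o_n−o_0 = (-8.7678,-3.8891,-0.8640)
cross product → J_v[:, 0] = (3.8891,-8.7678,0.0000)
J_ω[:, 0] = z_0
entry J[1][0] = -8.7678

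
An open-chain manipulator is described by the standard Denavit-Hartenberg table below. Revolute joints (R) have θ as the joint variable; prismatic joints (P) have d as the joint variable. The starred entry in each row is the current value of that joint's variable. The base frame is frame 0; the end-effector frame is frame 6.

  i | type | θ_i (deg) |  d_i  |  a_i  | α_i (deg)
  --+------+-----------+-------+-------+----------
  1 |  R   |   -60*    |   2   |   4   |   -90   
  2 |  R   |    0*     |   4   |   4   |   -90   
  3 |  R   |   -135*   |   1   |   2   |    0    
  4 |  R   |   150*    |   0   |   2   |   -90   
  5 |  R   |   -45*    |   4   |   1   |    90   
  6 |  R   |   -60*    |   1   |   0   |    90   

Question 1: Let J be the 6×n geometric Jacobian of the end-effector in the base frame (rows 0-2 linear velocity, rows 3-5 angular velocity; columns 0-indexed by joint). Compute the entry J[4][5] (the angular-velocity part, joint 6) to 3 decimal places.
0.683

axis z_5 = (-0.1830,0.6830,-0.7071); lever o_n−o_5 = (-0.1830,0.6830,-0.7071)
cross product → J_v[:, 5] = (0.0000,-0.0000,-0.0000)
J_ω[:, 5] = z_5
entry J[4][5] = 0.6830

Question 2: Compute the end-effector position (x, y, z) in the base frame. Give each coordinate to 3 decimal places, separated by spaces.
after link 1: o_1 = (2.0000, -3.4641, 2.0000)
after link 2: o_2 = (7.4641, -4.9282, 2.0000)
after link 3: o_3 = (7.9817, -2.9964, 1.0000)
after link 4: o_4 = (8.4994, -4.9282, 1.0000)
after link 5: o_5 = (4.8187, -6.6465, 0.2929)
after link 6: o_6 = (4.6357, -5.9635, -0.4142)

4.636 -5.963 -0.414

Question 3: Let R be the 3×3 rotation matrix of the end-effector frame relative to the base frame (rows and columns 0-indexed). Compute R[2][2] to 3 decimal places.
0.612

End-effector z-axis (col 2 of R) = (0.3245,0.7209,0.6124)
R[2][2] = 0.6124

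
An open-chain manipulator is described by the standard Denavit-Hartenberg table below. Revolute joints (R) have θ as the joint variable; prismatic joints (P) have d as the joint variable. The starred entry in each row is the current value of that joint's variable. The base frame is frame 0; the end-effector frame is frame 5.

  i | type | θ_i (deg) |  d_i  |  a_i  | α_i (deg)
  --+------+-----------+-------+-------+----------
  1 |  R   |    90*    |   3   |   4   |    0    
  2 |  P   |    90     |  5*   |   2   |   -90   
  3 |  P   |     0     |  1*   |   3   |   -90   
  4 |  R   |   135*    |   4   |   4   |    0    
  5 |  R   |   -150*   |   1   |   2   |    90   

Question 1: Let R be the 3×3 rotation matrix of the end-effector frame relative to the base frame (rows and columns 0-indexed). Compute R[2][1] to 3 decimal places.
End-effector y-axis (col 1 of R) = (-0.0000,-0.0000,-1.0000)
R[2][1] = -1.0000

-1.000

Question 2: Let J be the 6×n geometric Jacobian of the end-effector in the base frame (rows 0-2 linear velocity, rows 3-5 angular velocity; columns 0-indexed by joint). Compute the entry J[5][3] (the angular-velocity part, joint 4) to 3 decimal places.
-1.000

axis z_3 = (-0.0000,-0.0000,-1.0000); lever o_n−o_3 = (0.8966,2.3108,-5.0000)
cross product → J_v[:, 3] = (2.3108,-0.8966,0.0000)
J_ω[:, 3] = z_3
entry J[5][3] = -1.0000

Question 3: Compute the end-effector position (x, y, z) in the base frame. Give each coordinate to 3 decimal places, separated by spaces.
after link 1: o_1 = (0.0000, 4.0000, 3.0000)
after link 2: o_2 = (-2.0000, 4.0000, 8.0000)
after link 3: o_3 = (-5.0000, 3.0000, 8.0000)
after link 4: o_4 = (-2.1716, 5.8284, 4.0000)
after link 5: o_5 = (-4.1034, 5.3108, 3.0000)

-4.103 5.311 3.000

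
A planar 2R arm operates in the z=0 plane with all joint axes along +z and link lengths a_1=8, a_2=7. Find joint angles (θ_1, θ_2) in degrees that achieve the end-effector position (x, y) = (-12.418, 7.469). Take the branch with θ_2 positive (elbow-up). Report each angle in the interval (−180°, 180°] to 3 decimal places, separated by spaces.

134.997 30.002

cos θ_2 = (209.9927−8²−7²)/(2·8·7) = 0.8660; θ_2 = 30.0022° (elbow-up)
β = atan2(7.4690,-12.4180) = 148.9745°; ψ = atan2(3.5002,14.0620) = 13.9776°
θ_1 = β − ψ = 134.9969°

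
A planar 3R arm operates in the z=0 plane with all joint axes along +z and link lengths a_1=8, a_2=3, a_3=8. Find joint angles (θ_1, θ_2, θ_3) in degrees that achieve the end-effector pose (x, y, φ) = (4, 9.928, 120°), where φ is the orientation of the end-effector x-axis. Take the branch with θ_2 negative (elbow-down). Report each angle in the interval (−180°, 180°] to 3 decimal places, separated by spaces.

41.111 -90.001 168.890

wrist centre = target − a_3·(cos φ, sin φ) = (8.0000, 2.9998)
cos θ_2 = (72.9988−8²−3²)/(2·8·3) = -0.0000; θ_2 = -90.0015° (elbow-down)
β = atan2(2.9998,8.0000) = 20.5548°; ψ = atan2(-3.0000,7.9999) = -20.5562°
θ_1 = β − ψ = 41.1110°
θ_3 = φ − θ_1 − θ_2 = 168.8905° (wrapped to (-180°,180°])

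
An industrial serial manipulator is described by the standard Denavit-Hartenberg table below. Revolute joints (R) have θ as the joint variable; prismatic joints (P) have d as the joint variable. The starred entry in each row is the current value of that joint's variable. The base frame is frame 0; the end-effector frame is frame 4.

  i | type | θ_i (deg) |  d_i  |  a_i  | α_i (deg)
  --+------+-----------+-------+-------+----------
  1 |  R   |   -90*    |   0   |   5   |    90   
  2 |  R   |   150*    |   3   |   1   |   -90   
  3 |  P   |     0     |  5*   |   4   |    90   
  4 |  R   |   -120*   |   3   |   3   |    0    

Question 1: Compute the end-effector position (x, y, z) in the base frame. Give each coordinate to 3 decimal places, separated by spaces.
-6.000 -0.768 -0.330

after link 1: o_1 = (0.0000, -5.0000, 0.0000)
after link 2: o_2 = (-3.0000, -4.1340, 0.5000)
after link 3: o_3 = (-3.0000, 1.8301, -1.8301)
after link 4: o_4 = (-6.0000, -0.7679, -0.3301)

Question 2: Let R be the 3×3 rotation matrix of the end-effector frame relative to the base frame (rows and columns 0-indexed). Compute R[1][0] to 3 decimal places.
-0.866

End-effector x-axis (col 0 of R) = (0.0000,-0.8660,0.5000)
R[1][0] = -0.8660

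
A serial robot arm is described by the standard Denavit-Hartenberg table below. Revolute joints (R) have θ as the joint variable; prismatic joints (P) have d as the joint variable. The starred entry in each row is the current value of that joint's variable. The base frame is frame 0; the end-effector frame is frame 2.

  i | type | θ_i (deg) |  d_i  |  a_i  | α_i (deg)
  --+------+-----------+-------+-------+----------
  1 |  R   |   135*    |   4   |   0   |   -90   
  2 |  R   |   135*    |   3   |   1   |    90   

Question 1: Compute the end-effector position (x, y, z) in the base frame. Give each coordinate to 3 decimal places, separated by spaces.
after link 1: o_1 = (0.0000, 0.0000, 4.0000)
after link 2: o_2 = (-1.6213, -2.6213, 3.2929)

-1.621 -2.621 3.293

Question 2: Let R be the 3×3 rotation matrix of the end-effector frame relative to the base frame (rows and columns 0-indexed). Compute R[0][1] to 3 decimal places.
End-effector y-axis (col 1 of R) = (-0.7071,-0.7071,0.0000)
R[0][1] = -0.7071

-0.707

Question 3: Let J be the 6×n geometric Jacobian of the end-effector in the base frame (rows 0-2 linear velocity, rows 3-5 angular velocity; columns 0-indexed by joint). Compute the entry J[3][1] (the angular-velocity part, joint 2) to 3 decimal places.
axis z_1 = (-0.7071,-0.7071,0.0000); lever o_n−o_1 = (-1.6213,-2.6213,-0.7071)
cross product → J_v[:, 1] = (0.5000,-0.5000,0.7071)
J_ω[:, 1] = z_1
entry J[3][1] = -0.7071

-0.707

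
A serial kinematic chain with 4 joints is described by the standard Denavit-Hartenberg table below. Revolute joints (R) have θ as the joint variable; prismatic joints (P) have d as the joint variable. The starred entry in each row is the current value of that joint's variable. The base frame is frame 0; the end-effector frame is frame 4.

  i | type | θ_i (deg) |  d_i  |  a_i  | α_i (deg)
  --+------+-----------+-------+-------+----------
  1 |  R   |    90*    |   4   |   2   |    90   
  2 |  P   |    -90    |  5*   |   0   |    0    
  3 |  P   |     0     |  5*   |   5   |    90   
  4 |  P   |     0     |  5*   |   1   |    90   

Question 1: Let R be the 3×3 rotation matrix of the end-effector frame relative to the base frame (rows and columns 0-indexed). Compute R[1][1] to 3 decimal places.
-1.000

End-effector y-axis (col 1 of R) = (0.0000,-1.0000,-0.0000)
R[1][1] = -1.0000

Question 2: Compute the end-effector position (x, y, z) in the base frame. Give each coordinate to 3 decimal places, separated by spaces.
after link 1: o_1 = (0.0000, 2.0000, 4.0000)
after link 2: o_2 = (5.0000, 2.0000, 4.0000)
after link 3: o_3 = (10.0000, 2.0000, -1.0000)
after link 4: o_4 = (10.0000, -3.0000, -2.0000)

10.000 -3.000 -2.000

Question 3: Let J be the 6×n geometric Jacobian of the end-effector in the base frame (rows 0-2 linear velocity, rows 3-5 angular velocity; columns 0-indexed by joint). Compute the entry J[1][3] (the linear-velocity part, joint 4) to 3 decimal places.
prismatic axis z_3 = (0.0000,-1.0000,-0.0000)
J_v[:, 3] = z_3; J_ω[:, 3] = (0,0,0)
entry J[1][3] = -1.0000

-1.000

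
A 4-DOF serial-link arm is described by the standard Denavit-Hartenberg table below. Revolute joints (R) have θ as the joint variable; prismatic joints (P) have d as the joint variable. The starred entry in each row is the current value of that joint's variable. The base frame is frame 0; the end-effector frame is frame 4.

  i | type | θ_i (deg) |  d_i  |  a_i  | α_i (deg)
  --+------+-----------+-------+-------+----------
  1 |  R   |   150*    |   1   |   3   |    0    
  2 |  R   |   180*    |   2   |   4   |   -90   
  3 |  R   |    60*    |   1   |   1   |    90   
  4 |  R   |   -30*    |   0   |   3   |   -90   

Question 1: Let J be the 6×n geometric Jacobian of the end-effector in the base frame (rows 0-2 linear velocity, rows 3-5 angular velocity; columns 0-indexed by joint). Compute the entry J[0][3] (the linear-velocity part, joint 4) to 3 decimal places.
1.949

axis z_3 = (0.7500,-0.4330,0.5000); lever o_n−o_3 = (0.3750,-1.9486,-2.2500)
cross product → J_v[:, 3] = (1.9486,1.8750,-1.2990)
J_ω[:, 3] = z_3
entry J[0][3] = 1.9486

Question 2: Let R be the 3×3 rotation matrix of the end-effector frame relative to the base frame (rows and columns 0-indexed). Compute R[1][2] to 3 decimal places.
0.625

End-effector z-axis (col 2 of R) = (0.6495,0.6250,-0.4330)
R[1][2] = 0.6250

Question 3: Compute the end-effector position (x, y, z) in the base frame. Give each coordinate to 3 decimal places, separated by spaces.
2.174 -1.833 -0.116

after link 1: o_1 = (-2.5981, 1.5000, 1.0000)
after link 2: o_2 = (0.8660, -0.5000, 3.0000)
after link 3: o_3 = (1.7990, 0.1160, 2.1340)
after link 4: o_4 = (2.1740, -1.8325, -0.1160)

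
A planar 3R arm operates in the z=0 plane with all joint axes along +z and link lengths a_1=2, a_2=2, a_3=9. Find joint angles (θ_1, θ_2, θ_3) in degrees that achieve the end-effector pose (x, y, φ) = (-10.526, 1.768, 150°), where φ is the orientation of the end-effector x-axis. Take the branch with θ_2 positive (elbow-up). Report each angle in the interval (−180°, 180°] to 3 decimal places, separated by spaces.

wrist centre = target − a_3·(cos φ, sin φ) = (-2.7318, -2.7320)
cos θ_2 = (14.9264−2²−2²)/(2·2·2) = 0.8658; θ_2 = 30.0258° (elbow-up)
β = atan2(-2.7320,-2.7318) = -134.9976°; ψ = atan2(1.0008,3.7316) = 15.0129°
θ_1 = β − ψ = -150.0105°
θ_3 = φ − θ_1 − θ_2 = -90.0153° (wrapped to (-180°,180°])

-150.011 30.026 -90.015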